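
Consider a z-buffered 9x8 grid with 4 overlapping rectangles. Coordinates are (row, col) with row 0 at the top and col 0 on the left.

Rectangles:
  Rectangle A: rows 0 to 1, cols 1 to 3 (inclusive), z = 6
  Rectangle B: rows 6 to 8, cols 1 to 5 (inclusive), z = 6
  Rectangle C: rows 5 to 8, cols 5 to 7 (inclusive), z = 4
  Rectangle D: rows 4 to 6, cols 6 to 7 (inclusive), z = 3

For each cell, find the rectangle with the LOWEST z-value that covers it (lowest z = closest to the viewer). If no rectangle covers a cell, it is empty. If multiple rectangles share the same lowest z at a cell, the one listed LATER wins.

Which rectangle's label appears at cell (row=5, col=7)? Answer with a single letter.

Check cell (5,7):
  A: rows 0-1 cols 1-3 -> outside (row miss)
  B: rows 6-8 cols 1-5 -> outside (row miss)
  C: rows 5-8 cols 5-7 z=4 -> covers; best now C (z=4)
  D: rows 4-6 cols 6-7 z=3 -> covers; best now D (z=3)
Winner: D at z=3

Answer: D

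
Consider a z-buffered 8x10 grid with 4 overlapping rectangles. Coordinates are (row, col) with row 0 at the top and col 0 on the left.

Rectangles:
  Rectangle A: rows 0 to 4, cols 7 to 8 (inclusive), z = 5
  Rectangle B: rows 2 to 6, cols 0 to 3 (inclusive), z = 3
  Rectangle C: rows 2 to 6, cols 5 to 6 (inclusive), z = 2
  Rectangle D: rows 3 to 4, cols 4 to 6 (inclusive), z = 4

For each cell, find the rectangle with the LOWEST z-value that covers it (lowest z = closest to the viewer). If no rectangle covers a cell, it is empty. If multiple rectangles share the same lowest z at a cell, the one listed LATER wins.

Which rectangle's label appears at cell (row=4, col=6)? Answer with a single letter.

Check cell (4,6):
  A: rows 0-4 cols 7-8 -> outside (col miss)
  B: rows 2-6 cols 0-3 -> outside (col miss)
  C: rows 2-6 cols 5-6 z=2 -> covers; best now C (z=2)
  D: rows 3-4 cols 4-6 z=4 -> covers; best now C (z=2)
Winner: C at z=2

Answer: C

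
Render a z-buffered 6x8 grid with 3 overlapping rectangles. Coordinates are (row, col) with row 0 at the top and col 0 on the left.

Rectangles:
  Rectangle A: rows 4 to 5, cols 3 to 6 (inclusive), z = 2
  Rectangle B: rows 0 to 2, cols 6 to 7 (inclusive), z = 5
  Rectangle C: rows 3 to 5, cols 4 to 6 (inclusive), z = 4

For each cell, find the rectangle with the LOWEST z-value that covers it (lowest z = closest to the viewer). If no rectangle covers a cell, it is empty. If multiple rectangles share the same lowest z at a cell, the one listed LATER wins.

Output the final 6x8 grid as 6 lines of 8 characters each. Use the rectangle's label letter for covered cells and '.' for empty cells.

......BB
......BB
......BB
....CCC.
...AAAA.
...AAAA.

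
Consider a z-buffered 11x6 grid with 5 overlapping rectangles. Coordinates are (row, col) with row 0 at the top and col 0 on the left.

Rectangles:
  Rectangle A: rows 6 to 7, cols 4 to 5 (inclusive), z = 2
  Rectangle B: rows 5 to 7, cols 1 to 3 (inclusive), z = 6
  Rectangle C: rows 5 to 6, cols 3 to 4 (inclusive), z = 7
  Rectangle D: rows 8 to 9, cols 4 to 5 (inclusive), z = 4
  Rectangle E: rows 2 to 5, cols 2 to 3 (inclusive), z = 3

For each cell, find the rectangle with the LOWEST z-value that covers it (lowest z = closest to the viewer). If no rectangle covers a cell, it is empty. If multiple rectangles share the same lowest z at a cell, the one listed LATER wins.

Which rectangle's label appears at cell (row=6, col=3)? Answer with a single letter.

Answer: B

Derivation:
Check cell (6,3):
  A: rows 6-7 cols 4-5 -> outside (col miss)
  B: rows 5-7 cols 1-3 z=6 -> covers; best now B (z=6)
  C: rows 5-6 cols 3-4 z=7 -> covers; best now B (z=6)
  D: rows 8-9 cols 4-5 -> outside (row miss)
  E: rows 2-5 cols 2-3 -> outside (row miss)
Winner: B at z=6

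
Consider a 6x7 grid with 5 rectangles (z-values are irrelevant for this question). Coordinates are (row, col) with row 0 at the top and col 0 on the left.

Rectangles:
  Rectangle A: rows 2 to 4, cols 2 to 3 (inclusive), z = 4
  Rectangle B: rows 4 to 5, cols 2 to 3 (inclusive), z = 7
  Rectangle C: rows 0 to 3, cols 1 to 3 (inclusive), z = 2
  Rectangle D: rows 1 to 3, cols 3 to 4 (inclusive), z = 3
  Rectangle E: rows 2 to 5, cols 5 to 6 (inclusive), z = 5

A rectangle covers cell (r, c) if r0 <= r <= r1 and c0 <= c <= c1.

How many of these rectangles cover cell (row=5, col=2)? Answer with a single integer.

Check cell (5,2):
  A: rows 2-4 cols 2-3 -> outside (row miss)
  B: rows 4-5 cols 2-3 -> covers
  C: rows 0-3 cols 1-3 -> outside (row miss)
  D: rows 1-3 cols 3-4 -> outside (row miss)
  E: rows 2-5 cols 5-6 -> outside (col miss)
Count covering = 1

Answer: 1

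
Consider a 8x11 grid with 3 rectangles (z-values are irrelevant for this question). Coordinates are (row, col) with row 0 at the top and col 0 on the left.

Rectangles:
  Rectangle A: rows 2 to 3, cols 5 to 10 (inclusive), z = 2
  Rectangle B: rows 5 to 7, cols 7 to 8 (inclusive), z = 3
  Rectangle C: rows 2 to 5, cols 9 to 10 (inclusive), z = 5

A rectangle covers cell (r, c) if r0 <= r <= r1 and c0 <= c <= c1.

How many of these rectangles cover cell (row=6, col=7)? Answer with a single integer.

Check cell (6,7):
  A: rows 2-3 cols 5-10 -> outside (row miss)
  B: rows 5-7 cols 7-8 -> covers
  C: rows 2-5 cols 9-10 -> outside (row miss)
Count covering = 1

Answer: 1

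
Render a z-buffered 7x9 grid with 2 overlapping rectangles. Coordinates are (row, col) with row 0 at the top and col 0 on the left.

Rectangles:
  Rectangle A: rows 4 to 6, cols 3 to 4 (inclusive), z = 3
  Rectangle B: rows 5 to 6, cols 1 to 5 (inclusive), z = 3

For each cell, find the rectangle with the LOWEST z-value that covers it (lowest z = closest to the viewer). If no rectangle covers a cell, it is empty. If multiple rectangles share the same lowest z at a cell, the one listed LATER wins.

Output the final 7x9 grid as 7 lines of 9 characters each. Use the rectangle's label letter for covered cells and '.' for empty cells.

.........
.........
.........
.........
...AA....
.BBBBB...
.BBBBB...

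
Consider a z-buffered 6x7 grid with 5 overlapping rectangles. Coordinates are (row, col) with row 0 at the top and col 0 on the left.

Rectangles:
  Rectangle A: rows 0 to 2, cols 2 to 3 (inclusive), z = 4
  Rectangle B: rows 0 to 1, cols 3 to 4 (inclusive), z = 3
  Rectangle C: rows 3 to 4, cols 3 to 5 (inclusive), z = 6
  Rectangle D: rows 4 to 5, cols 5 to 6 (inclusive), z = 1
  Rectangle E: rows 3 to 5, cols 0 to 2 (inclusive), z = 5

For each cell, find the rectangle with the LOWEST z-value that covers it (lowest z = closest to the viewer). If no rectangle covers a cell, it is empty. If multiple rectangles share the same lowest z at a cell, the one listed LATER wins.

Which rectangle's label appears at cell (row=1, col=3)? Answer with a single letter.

Check cell (1,3):
  A: rows 0-2 cols 2-3 z=4 -> covers; best now A (z=4)
  B: rows 0-1 cols 3-4 z=3 -> covers; best now B (z=3)
  C: rows 3-4 cols 3-5 -> outside (row miss)
  D: rows 4-5 cols 5-6 -> outside (row miss)
  E: rows 3-5 cols 0-2 -> outside (row miss)
Winner: B at z=3

Answer: B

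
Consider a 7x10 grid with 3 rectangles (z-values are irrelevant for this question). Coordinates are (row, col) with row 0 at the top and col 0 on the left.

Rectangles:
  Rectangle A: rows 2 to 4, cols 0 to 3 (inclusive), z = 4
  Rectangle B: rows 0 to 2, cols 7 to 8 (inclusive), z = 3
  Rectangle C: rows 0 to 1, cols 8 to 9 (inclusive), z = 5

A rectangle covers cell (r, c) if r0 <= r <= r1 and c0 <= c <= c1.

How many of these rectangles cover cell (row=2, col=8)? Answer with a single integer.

Answer: 1

Derivation:
Check cell (2,8):
  A: rows 2-4 cols 0-3 -> outside (col miss)
  B: rows 0-2 cols 7-8 -> covers
  C: rows 0-1 cols 8-9 -> outside (row miss)
Count covering = 1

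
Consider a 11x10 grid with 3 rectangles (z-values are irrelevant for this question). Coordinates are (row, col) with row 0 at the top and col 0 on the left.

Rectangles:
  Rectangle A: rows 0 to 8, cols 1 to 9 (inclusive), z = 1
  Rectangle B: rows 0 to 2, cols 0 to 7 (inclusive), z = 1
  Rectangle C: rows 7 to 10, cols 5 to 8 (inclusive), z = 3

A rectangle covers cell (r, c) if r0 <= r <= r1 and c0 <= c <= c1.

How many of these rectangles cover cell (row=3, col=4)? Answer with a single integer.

Check cell (3,4):
  A: rows 0-8 cols 1-9 -> covers
  B: rows 0-2 cols 0-7 -> outside (row miss)
  C: rows 7-10 cols 5-8 -> outside (row miss)
Count covering = 1

Answer: 1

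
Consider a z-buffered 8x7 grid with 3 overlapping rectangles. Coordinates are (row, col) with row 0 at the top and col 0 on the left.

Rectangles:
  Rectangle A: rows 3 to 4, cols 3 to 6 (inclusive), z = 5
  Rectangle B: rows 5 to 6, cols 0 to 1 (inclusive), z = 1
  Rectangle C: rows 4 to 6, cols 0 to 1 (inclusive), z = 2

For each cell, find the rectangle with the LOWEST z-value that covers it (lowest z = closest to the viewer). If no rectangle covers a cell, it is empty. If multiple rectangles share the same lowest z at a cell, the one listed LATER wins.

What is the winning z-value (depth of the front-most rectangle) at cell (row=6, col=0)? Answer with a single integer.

Check cell (6,0):
  A: rows 3-4 cols 3-6 -> outside (row miss)
  B: rows 5-6 cols 0-1 z=1 -> covers; best now B (z=1)
  C: rows 4-6 cols 0-1 z=2 -> covers; best now B (z=1)
Winner: B at z=1

Answer: 1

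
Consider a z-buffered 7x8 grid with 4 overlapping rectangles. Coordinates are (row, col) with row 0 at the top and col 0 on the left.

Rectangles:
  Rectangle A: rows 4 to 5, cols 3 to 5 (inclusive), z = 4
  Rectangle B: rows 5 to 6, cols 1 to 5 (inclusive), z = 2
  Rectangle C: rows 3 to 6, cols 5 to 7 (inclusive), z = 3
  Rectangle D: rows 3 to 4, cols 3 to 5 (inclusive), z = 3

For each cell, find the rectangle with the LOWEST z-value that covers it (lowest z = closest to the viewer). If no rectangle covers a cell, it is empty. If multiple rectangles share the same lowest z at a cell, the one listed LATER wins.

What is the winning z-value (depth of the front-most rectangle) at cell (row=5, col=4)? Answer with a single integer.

Check cell (5,4):
  A: rows 4-5 cols 3-5 z=4 -> covers; best now A (z=4)
  B: rows 5-6 cols 1-5 z=2 -> covers; best now B (z=2)
  C: rows 3-6 cols 5-7 -> outside (col miss)
  D: rows 3-4 cols 3-5 -> outside (row miss)
Winner: B at z=2

Answer: 2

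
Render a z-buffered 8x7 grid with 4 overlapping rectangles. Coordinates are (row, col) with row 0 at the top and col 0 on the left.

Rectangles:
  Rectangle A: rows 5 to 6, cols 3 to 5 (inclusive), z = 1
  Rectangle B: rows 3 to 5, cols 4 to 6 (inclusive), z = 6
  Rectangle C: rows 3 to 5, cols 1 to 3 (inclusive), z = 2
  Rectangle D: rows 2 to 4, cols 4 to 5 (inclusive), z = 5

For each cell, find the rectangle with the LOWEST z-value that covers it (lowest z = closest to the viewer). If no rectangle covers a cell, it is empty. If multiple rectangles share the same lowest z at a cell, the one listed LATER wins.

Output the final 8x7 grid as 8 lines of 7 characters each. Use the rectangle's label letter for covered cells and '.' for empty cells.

.......
.......
....DD.
.CCCDDB
.CCCDDB
.CCAAAB
...AAA.
.......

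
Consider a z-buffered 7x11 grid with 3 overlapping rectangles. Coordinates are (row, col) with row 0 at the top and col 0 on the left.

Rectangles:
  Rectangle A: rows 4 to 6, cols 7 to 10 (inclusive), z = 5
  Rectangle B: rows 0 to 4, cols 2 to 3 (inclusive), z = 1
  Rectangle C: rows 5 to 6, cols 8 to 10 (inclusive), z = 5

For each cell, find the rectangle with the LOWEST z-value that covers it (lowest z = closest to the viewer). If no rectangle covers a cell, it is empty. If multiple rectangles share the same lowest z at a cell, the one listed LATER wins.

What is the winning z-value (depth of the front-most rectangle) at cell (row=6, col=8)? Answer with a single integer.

Check cell (6,8):
  A: rows 4-6 cols 7-10 z=5 -> covers; best now A (z=5)
  B: rows 0-4 cols 2-3 -> outside (row miss)
  C: rows 5-6 cols 8-10 z=5 -> covers; best now C (z=5)
Winner: C at z=5

Answer: 5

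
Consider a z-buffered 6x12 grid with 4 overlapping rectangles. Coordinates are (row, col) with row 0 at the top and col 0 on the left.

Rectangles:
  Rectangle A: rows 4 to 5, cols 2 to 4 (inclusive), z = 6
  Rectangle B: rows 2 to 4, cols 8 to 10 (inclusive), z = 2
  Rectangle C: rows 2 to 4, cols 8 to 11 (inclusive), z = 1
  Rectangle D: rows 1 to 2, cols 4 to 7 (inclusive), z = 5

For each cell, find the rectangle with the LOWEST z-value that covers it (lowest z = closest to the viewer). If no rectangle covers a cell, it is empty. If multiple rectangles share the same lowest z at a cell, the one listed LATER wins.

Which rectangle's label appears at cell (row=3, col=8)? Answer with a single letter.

Answer: C

Derivation:
Check cell (3,8):
  A: rows 4-5 cols 2-4 -> outside (row miss)
  B: rows 2-4 cols 8-10 z=2 -> covers; best now B (z=2)
  C: rows 2-4 cols 8-11 z=1 -> covers; best now C (z=1)
  D: rows 1-2 cols 4-7 -> outside (row miss)
Winner: C at z=1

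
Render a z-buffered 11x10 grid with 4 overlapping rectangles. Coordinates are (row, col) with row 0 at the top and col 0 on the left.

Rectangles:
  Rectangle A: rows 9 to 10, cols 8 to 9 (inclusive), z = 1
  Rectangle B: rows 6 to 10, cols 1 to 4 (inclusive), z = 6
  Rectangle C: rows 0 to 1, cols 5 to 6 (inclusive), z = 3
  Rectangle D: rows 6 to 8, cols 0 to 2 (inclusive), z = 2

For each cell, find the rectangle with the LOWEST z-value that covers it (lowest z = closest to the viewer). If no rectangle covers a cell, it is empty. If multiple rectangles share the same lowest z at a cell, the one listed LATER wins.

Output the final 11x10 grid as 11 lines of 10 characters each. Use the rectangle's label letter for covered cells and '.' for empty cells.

.....CC...
.....CC...
..........
..........
..........
..........
DDDBB.....
DDDBB.....
DDDBB.....
.BBBB...AA
.BBBB...AA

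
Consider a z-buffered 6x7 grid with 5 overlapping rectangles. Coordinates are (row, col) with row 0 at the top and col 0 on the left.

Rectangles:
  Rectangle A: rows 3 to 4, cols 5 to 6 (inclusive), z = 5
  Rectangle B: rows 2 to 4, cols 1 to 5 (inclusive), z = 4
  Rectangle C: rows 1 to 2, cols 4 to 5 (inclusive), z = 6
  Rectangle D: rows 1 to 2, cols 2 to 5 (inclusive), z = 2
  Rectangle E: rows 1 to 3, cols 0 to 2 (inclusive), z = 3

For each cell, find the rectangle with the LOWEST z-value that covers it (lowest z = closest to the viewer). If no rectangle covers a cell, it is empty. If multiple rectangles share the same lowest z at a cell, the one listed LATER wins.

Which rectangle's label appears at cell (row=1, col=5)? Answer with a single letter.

Check cell (1,5):
  A: rows 3-4 cols 5-6 -> outside (row miss)
  B: rows 2-4 cols 1-5 -> outside (row miss)
  C: rows 1-2 cols 4-5 z=6 -> covers; best now C (z=6)
  D: rows 1-2 cols 2-5 z=2 -> covers; best now D (z=2)
  E: rows 1-3 cols 0-2 -> outside (col miss)
Winner: D at z=2

Answer: D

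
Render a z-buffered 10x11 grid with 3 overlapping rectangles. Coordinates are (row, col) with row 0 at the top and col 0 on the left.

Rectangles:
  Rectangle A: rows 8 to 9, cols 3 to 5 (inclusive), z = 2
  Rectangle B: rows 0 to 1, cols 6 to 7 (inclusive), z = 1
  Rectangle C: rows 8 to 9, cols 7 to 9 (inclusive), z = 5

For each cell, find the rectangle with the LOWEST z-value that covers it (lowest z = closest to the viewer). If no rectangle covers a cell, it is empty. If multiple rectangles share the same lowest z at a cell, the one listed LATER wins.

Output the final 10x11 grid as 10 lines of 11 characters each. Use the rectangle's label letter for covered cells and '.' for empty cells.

......BB...
......BB...
...........
...........
...........
...........
...........
...........
...AAA.CCC.
...AAA.CCC.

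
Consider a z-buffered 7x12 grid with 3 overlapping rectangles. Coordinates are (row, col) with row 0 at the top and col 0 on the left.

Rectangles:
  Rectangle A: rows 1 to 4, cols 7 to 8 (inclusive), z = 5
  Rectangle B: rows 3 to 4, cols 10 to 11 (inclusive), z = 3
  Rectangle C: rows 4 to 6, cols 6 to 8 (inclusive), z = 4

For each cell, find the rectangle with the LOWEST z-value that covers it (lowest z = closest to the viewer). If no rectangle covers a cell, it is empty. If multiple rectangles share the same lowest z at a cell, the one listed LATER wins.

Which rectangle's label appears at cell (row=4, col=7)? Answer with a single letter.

Answer: C

Derivation:
Check cell (4,7):
  A: rows 1-4 cols 7-8 z=5 -> covers; best now A (z=5)
  B: rows 3-4 cols 10-11 -> outside (col miss)
  C: rows 4-6 cols 6-8 z=4 -> covers; best now C (z=4)
Winner: C at z=4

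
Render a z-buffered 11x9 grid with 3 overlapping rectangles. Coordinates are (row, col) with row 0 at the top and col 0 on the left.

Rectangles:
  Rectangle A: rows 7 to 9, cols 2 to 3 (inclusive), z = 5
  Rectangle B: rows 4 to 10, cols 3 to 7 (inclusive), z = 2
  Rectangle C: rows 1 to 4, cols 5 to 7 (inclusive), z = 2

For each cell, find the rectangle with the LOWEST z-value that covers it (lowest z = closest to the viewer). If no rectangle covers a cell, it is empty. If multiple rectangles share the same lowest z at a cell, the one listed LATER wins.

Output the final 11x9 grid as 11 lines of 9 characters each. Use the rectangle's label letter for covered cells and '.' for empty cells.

.........
.....CCC.
.....CCC.
.....CCC.
...BBCCC.
...BBBBB.
...BBBBB.
..ABBBBB.
..ABBBBB.
..ABBBBB.
...BBBBB.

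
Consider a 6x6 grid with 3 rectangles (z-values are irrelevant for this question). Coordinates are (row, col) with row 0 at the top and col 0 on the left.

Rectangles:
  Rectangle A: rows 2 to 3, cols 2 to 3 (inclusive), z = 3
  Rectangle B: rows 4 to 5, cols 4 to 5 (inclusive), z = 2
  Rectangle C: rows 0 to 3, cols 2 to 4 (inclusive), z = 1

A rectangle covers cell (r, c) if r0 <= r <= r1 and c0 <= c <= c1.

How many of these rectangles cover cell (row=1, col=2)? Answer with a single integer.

Answer: 1

Derivation:
Check cell (1,2):
  A: rows 2-3 cols 2-3 -> outside (row miss)
  B: rows 4-5 cols 4-5 -> outside (row miss)
  C: rows 0-3 cols 2-4 -> covers
Count covering = 1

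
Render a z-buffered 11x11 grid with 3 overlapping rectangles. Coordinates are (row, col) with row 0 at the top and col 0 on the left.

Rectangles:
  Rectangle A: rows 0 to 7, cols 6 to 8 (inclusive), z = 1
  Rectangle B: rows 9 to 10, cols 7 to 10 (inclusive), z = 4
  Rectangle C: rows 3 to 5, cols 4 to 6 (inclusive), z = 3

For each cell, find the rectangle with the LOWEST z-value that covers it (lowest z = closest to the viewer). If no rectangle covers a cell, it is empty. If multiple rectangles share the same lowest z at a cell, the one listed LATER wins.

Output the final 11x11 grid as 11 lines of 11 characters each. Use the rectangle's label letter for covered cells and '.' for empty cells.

......AAA..
......AAA..
......AAA..
....CCAAA..
....CCAAA..
....CCAAA..
......AAA..
......AAA..
...........
.......BBBB
.......BBBB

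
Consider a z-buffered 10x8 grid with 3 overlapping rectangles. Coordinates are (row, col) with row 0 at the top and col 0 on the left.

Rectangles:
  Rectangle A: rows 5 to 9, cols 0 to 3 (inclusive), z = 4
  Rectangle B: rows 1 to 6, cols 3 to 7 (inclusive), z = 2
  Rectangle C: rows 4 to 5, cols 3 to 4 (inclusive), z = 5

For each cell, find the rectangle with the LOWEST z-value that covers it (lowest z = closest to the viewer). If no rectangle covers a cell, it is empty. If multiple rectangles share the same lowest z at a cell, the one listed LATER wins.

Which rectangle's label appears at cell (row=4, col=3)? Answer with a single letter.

Check cell (4,3):
  A: rows 5-9 cols 0-3 -> outside (row miss)
  B: rows 1-6 cols 3-7 z=2 -> covers; best now B (z=2)
  C: rows 4-5 cols 3-4 z=5 -> covers; best now B (z=2)
Winner: B at z=2

Answer: B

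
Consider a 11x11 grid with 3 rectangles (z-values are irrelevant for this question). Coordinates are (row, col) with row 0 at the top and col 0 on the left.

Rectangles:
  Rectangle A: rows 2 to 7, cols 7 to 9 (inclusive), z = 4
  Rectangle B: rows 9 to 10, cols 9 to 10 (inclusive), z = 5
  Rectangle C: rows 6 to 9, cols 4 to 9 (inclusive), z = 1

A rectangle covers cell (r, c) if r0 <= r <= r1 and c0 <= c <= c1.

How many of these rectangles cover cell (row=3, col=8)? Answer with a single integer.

Answer: 1

Derivation:
Check cell (3,8):
  A: rows 2-7 cols 7-9 -> covers
  B: rows 9-10 cols 9-10 -> outside (row miss)
  C: rows 6-9 cols 4-9 -> outside (row miss)
Count covering = 1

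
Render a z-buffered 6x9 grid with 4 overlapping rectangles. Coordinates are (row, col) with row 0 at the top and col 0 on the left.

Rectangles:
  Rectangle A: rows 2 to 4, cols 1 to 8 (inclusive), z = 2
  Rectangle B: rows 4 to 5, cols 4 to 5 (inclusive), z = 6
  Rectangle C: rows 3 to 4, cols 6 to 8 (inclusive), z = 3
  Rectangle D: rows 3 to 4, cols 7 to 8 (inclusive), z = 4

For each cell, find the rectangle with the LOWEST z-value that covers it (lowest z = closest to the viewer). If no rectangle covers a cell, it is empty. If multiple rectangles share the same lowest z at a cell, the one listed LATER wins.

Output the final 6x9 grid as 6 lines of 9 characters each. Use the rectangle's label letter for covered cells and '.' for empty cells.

.........
.........
.AAAAAAAA
.AAAAAAAA
.AAAAAAAA
....BB...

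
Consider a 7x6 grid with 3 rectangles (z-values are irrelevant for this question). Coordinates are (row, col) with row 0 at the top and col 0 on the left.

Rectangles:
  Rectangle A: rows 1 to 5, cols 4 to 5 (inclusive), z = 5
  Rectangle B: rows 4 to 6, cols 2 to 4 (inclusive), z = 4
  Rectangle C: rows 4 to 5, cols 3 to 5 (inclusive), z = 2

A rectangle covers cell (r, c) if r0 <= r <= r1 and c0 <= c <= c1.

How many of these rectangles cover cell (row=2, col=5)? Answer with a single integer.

Check cell (2,5):
  A: rows 1-5 cols 4-5 -> covers
  B: rows 4-6 cols 2-4 -> outside (row miss)
  C: rows 4-5 cols 3-5 -> outside (row miss)
Count covering = 1

Answer: 1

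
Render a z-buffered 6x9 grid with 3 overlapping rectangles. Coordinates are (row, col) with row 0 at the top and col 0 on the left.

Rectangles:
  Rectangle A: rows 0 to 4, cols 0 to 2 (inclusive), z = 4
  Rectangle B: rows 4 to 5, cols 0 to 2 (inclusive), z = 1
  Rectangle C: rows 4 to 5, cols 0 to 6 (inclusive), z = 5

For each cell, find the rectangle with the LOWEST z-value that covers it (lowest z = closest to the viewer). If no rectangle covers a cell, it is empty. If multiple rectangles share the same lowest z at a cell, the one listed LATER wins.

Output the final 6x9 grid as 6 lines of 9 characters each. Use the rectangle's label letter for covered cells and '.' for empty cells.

AAA......
AAA......
AAA......
AAA......
BBBCCCC..
BBBCCCC..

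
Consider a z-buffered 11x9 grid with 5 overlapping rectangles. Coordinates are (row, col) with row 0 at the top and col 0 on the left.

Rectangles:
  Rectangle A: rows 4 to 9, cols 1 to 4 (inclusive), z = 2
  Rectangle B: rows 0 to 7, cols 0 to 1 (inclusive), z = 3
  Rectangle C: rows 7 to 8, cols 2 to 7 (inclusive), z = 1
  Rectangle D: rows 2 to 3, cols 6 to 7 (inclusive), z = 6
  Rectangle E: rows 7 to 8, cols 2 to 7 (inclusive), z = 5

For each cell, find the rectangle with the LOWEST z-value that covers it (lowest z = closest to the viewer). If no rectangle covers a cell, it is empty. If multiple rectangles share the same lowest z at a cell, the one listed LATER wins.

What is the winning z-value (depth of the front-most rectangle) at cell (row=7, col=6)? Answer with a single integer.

Check cell (7,6):
  A: rows 4-9 cols 1-4 -> outside (col miss)
  B: rows 0-7 cols 0-1 -> outside (col miss)
  C: rows 7-8 cols 2-7 z=1 -> covers; best now C (z=1)
  D: rows 2-3 cols 6-7 -> outside (row miss)
  E: rows 7-8 cols 2-7 z=5 -> covers; best now C (z=1)
Winner: C at z=1

Answer: 1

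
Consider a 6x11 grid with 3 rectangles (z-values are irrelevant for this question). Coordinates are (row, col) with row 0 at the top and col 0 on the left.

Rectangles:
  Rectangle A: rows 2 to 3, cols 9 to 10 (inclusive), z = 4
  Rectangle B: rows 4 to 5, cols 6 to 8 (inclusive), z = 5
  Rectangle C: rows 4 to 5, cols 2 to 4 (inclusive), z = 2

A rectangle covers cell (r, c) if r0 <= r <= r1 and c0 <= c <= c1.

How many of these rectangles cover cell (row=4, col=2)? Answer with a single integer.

Check cell (4,2):
  A: rows 2-3 cols 9-10 -> outside (row miss)
  B: rows 4-5 cols 6-8 -> outside (col miss)
  C: rows 4-5 cols 2-4 -> covers
Count covering = 1

Answer: 1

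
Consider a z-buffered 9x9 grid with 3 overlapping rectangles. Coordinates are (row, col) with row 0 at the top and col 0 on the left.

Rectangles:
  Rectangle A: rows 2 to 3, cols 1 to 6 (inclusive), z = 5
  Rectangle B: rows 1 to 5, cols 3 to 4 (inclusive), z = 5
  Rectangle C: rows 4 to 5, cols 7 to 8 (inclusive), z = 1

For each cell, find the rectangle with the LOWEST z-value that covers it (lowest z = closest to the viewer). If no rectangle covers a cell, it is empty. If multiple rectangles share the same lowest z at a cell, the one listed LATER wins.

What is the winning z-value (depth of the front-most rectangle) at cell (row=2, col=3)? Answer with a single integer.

Check cell (2,3):
  A: rows 2-3 cols 1-6 z=5 -> covers; best now A (z=5)
  B: rows 1-5 cols 3-4 z=5 -> covers; best now B (z=5)
  C: rows 4-5 cols 7-8 -> outside (row miss)
Winner: B at z=5

Answer: 5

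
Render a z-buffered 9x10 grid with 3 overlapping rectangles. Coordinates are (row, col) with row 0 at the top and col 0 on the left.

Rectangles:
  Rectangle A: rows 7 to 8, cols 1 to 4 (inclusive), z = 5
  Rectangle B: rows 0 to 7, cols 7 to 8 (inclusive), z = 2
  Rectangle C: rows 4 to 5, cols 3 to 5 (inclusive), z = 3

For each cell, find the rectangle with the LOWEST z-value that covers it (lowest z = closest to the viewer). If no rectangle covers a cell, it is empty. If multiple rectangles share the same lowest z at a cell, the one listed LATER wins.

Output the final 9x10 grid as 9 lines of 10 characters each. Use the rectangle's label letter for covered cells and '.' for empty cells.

.......BB.
.......BB.
.......BB.
.......BB.
...CCC.BB.
...CCC.BB.
.......BB.
.AAAA..BB.
.AAAA.....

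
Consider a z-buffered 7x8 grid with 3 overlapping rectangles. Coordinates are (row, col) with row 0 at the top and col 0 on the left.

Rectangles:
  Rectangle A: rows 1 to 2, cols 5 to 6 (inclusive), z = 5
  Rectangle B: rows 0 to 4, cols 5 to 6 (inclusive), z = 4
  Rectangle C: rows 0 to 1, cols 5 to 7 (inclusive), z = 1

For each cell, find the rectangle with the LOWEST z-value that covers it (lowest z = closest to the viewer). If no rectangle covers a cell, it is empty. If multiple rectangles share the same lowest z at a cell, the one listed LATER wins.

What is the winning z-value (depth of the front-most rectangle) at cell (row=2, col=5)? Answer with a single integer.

Answer: 4

Derivation:
Check cell (2,5):
  A: rows 1-2 cols 5-6 z=5 -> covers; best now A (z=5)
  B: rows 0-4 cols 5-6 z=4 -> covers; best now B (z=4)
  C: rows 0-1 cols 5-7 -> outside (row miss)
Winner: B at z=4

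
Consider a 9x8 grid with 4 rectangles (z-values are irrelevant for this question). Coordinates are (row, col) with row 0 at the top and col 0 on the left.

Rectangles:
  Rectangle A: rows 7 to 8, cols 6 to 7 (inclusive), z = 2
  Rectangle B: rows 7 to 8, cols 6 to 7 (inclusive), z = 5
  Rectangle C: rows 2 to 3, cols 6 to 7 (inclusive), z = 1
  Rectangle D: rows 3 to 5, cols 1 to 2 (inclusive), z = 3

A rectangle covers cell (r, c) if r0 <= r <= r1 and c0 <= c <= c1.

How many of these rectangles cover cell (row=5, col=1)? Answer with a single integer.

Check cell (5,1):
  A: rows 7-8 cols 6-7 -> outside (row miss)
  B: rows 7-8 cols 6-7 -> outside (row miss)
  C: rows 2-3 cols 6-7 -> outside (row miss)
  D: rows 3-5 cols 1-2 -> covers
Count covering = 1

Answer: 1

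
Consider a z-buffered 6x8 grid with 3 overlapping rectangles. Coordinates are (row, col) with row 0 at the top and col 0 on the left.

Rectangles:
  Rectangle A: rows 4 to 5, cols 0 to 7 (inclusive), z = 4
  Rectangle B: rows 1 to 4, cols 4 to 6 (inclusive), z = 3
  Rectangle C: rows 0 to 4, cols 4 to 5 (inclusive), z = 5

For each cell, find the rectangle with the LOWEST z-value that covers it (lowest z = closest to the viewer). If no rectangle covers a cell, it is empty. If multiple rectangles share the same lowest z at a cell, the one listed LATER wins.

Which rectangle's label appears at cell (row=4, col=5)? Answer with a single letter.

Check cell (4,5):
  A: rows 4-5 cols 0-7 z=4 -> covers; best now A (z=4)
  B: rows 1-4 cols 4-6 z=3 -> covers; best now B (z=3)
  C: rows 0-4 cols 4-5 z=5 -> covers; best now B (z=3)
Winner: B at z=3

Answer: B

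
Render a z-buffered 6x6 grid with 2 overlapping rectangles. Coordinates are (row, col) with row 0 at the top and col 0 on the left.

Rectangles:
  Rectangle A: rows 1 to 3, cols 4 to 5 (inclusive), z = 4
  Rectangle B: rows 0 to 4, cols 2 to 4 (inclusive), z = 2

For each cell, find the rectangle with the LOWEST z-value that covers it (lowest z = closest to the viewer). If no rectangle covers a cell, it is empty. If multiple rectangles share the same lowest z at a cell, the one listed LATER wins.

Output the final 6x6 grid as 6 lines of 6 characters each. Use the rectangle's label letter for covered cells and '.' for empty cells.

..BBB.
..BBBA
..BBBA
..BBBA
..BBB.
......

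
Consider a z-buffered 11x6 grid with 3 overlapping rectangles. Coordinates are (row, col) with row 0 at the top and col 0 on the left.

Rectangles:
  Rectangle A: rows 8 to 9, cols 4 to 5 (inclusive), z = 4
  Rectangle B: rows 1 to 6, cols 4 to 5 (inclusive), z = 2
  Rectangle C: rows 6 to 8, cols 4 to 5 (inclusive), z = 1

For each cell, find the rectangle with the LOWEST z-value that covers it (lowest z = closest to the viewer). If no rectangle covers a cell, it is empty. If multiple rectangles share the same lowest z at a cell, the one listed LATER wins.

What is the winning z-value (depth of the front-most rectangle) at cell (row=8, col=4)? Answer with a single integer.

Answer: 1

Derivation:
Check cell (8,4):
  A: rows 8-9 cols 4-5 z=4 -> covers; best now A (z=4)
  B: rows 1-6 cols 4-5 -> outside (row miss)
  C: rows 6-8 cols 4-5 z=1 -> covers; best now C (z=1)
Winner: C at z=1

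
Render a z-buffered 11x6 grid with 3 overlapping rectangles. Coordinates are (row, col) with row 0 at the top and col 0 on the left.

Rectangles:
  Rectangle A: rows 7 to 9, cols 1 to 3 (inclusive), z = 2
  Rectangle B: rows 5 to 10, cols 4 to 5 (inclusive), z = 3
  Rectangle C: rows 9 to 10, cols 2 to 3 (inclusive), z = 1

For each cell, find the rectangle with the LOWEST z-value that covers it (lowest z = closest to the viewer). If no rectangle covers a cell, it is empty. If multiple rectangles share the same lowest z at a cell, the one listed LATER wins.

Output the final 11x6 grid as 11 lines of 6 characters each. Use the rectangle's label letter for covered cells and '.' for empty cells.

......
......
......
......
......
....BB
....BB
.AAABB
.AAABB
.ACCBB
..CCBB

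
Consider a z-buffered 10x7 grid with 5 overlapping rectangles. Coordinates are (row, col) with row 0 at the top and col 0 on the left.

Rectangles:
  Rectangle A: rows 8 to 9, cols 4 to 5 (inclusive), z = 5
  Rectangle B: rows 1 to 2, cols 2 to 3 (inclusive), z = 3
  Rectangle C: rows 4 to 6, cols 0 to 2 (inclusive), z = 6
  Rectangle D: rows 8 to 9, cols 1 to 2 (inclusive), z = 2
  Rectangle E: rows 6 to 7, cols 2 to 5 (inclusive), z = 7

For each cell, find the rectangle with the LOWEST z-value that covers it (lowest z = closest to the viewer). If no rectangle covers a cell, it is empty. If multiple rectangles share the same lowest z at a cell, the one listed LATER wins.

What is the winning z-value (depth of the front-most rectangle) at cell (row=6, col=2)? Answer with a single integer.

Answer: 6

Derivation:
Check cell (6,2):
  A: rows 8-9 cols 4-5 -> outside (row miss)
  B: rows 1-2 cols 2-3 -> outside (row miss)
  C: rows 4-6 cols 0-2 z=6 -> covers; best now C (z=6)
  D: rows 8-9 cols 1-2 -> outside (row miss)
  E: rows 6-7 cols 2-5 z=7 -> covers; best now C (z=6)
Winner: C at z=6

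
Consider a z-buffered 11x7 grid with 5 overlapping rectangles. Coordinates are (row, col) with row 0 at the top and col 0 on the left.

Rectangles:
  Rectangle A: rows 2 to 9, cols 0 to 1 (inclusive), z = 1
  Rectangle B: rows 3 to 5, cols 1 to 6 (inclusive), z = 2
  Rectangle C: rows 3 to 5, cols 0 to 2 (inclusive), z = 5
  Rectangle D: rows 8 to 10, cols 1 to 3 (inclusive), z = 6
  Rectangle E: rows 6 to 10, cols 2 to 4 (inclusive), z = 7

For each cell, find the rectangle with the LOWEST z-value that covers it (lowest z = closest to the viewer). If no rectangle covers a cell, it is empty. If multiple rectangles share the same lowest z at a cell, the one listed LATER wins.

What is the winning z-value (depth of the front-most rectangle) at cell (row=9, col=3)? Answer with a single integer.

Check cell (9,3):
  A: rows 2-9 cols 0-1 -> outside (col miss)
  B: rows 3-5 cols 1-6 -> outside (row miss)
  C: rows 3-5 cols 0-2 -> outside (row miss)
  D: rows 8-10 cols 1-3 z=6 -> covers; best now D (z=6)
  E: rows 6-10 cols 2-4 z=7 -> covers; best now D (z=6)
Winner: D at z=6

Answer: 6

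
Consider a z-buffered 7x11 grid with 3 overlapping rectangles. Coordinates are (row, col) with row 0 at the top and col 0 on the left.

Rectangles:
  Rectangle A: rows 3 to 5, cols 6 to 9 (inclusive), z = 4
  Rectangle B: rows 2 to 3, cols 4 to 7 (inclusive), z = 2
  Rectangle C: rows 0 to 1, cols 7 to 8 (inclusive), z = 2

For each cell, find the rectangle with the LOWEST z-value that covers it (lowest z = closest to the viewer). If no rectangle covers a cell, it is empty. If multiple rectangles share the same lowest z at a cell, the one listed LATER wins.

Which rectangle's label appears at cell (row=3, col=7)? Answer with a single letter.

Answer: B

Derivation:
Check cell (3,7):
  A: rows 3-5 cols 6-9 z=4 -> covers; best now A (z=4)
  B: rows 2-3 cols 4-7 z=2 -> covers; best now B (z=2)
  C: rows 0-1 cols 7-8 -> outside (row miss)
Winner: B at z=2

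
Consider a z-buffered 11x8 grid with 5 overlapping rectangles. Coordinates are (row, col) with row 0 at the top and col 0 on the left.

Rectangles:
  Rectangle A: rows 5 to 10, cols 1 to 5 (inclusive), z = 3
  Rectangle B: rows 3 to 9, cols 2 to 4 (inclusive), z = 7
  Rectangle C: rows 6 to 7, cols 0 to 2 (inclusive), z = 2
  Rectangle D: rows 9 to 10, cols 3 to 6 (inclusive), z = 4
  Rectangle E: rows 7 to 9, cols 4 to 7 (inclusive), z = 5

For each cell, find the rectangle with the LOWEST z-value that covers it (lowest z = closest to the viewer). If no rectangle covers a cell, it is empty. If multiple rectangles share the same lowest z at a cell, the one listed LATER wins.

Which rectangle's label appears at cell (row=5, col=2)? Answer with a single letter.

Answer: A

Derivation:
Check cell (5,2):
  A: rows 5-10 cols 1-5 z=3 -> covers; best now A (z=3)
  B: rows 3-9 cols 2-4 z=7 -> covers; best now A (z=3)
  C: rows 6-7 cols 0-2 -> outside (row miss)
  D: rows 9-10 cols 3-6 -> outside (row miss)
  E: rows 7-9 cols 4-7 -> outside (row miss)
Winner: A at z=3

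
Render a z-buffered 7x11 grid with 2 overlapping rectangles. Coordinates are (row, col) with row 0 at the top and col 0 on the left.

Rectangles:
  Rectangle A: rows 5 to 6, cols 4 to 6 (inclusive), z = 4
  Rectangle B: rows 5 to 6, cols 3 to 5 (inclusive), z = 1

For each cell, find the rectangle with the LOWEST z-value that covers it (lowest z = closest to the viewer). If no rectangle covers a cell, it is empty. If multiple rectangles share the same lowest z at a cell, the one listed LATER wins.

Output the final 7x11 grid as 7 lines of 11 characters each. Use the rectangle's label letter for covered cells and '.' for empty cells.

...........
...........
...........
...........
...........
...BBBA....
...BBBA....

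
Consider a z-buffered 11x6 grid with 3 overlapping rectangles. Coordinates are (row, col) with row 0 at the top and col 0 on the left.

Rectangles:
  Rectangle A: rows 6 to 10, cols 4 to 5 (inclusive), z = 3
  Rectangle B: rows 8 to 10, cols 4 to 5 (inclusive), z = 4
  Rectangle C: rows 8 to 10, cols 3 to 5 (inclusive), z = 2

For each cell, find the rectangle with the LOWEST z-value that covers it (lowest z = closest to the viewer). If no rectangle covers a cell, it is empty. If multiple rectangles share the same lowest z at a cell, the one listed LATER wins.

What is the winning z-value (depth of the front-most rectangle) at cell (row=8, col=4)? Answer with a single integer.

Check cell (8,4):
  A: rows 6-10 cols 4-5 z=3 -> covers; best now A (z=3)
  B: rows 8-10 cols 4-5 z=4 -> covers; best now A (z=3)
  C: rows 8-10 cols 3-5 z=2 -> covers; best now C (z=2)
Winner: C at z=2

Answer: 2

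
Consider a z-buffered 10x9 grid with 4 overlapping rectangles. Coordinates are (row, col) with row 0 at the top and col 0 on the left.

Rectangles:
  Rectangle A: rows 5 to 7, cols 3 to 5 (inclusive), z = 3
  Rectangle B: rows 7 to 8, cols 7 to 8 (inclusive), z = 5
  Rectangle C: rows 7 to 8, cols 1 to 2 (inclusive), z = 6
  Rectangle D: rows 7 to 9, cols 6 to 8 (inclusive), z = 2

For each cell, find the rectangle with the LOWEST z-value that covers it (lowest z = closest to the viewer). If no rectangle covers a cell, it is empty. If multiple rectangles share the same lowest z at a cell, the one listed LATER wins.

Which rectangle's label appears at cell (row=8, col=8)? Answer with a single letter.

Check cell (8,8):
  A: rows 5-7 cols 3-5 -> outside (row miss)
  B: rows 7-8 cols 7-8 z=5 -> covers; best now B (z=5)
  C: rows 7-8 cols 1-2 -> outside (col miss)
  D: rows 7-9 cols 6-8 z=2 -> covers; best now D (z=2)
Winner: D at z=2

Answer: D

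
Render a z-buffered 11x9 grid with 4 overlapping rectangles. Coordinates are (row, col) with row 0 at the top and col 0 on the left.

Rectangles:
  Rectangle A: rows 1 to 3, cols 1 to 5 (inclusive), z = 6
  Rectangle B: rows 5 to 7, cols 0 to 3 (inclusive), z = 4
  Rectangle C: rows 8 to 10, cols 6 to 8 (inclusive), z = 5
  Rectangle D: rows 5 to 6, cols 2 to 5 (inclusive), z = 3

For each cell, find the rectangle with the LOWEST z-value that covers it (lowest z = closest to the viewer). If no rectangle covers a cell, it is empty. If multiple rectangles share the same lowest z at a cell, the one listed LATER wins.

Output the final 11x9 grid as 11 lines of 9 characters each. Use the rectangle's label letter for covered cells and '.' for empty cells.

.........
.AAAAA...
.AAAAA...
.AAAAA...
.........
BBDDDD...
BBDDDD...
BBBB.....
......CCC
......CCC
......CCC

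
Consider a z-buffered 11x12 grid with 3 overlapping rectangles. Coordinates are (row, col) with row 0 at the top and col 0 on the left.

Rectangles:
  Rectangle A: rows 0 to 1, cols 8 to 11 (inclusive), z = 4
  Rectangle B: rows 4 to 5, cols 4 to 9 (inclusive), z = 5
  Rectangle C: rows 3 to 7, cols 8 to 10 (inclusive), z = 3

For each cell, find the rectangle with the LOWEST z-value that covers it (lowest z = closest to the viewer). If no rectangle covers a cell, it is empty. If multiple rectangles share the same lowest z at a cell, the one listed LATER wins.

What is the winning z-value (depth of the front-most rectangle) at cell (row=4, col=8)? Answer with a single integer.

Answer: 3

Derivation:
Check cell (4,8):
  A: rows 0-1 cols 8-11 -> outside (row miss)
  B: rows 4-5 cols 4-9 z=5 -> covers; best now B (z=5)
  C: rows 3-7 cols 8-10 z=3 -> covers; best now C (z=3)
Winner: C at z=3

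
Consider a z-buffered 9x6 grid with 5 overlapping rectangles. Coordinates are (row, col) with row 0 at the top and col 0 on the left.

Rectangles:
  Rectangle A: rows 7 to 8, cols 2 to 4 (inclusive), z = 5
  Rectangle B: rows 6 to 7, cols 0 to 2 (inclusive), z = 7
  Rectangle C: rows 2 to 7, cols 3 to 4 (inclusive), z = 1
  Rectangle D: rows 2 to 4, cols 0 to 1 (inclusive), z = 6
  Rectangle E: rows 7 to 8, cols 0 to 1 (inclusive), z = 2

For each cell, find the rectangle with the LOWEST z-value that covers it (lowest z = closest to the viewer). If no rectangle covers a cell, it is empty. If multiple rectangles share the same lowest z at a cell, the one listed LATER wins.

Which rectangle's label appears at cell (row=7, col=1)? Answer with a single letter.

Answer: E

Derivation:
Check cell (7,1):
  A: rows 7-8 cols 2-4 -> outside (col miss)
  B: rows 6-7 cols 0-2 z=7 -> covers; best now B (z=7)
  C: rows 2-7 cols 3-4 -> outside (col miss)
  D: rows 2-4 cols 0-1 -> outside (row miss)
  E: rows 7-8 cols 0-1 z=2 -> covers; best now E (z=2)
Winner: E at z=2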